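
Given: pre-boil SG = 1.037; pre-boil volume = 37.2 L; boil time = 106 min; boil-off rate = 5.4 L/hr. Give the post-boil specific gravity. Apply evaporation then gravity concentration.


V_post = V_pre − rate·(t/60);  SG_post = 1 + (SG_pre−1)·V_pre/V_post
V_post = 37.2 − 5.4·(106/60) = 27.6600
SG_post = 1 + (1.037 − 1)·37.2/27.6600

1.0498


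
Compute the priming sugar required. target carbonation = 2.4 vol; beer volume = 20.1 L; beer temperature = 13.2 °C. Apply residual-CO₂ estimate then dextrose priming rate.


residual = 14.695·(0.01821 + 0.09011·e^(−0.04·T));  sugar = (target − residual)·4.0·V
residual = 14.695·(0.01821 + 0.09011·e^(−0.04·13.2)) = 1.0486
sugar = (2.4 − 1.0486)·4.0·20.1

108.6552 g


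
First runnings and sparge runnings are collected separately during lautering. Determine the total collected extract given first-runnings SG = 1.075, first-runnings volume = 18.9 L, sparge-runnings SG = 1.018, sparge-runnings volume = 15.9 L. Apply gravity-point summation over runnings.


total = Σ (SG_i − 1)·1000·V_i
first = (1.075 − 1)·1000·18.9 = 1417.5000
sparge = (1.018 − 1)·1000·15.9 = 286.2000
total = 1417.5000 + 286.2000

1703.7000 gravity·L


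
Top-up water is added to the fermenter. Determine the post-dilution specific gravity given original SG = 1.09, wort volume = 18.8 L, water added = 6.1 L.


SG_new = 1 + (SG_old − 1)·V_old/(V_old + V_water)
pts = (1.09 − 1)·1000·18.8/(18.8 + 6.1) = 67.9518
SG_new = 1 + 67.9518/1000

1.0680


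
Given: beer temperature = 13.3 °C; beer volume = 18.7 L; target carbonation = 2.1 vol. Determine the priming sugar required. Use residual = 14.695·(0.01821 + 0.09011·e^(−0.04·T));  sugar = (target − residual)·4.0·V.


residual = 14.695·(0.01821 + 0.09011·e^(−0.04·13.3)) = 1.0454
sugar = (2.1 − 1.0454)·4.0·18.7

78.8804 g


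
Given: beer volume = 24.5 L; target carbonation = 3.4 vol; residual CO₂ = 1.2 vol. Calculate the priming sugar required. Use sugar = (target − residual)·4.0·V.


sugar = (3.4 − 1.2)·4.0·24.5

215.6000 g


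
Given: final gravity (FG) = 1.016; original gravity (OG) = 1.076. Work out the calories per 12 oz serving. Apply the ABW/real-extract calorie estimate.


ABW = (OG−FG)·131.25·0.79/FG;  °P = 259 − 259/SG (for OG→OE and FG→AE);  RE = 0.1808·OE + 0.8192·AE;  Cal = (6.9·ABW + 4·(RE−0.1))·FG·3.55
ABW = (1.076 − 1.016)·131.25·0.79/1.016 = 6.1233
OE = 259 − 259/1.076 = 18.2937 °P
AE = 259 − 259/1.016 = 4.0787 °P
RE = 0.1808·18.2937 + 0.8192·4.0787 = 6.6488 °P
Cal = (6.9·6.1233 + 4·(6.6488−0.1))·1.016·3.55

246.8704 kcal


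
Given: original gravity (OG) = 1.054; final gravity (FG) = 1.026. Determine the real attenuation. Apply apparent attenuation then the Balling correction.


AA = (OG−FG)/(OG−1)·100;  RA = AA·0.8192
AA = (1.054 − 1.026)/(1.054 − 1)·100 = 51.8519
RA = 51.8519·0.8192

42.4770 %


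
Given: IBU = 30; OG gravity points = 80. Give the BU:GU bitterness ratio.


BU:GU = IBU / OG_points
BU:GU = 30 / 80

0.3750


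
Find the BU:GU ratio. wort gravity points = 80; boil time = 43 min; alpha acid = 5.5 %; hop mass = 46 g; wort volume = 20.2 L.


U = 1.65·0.000125^(GP/1000)·(1−e^(−0.04t))/4.15;  IBU = (α/100)·m·U·1000/V;  BU:GU = IBU/GP
U = 1.65·0.000125^(80/1000)·(1−e^(−0.04·43))/4.15 = 0.1590
IBU = (5.5/100)·46·0.1590·1000/20.2 = 19.9189
BU:GU = 19.9189/80

0.2490


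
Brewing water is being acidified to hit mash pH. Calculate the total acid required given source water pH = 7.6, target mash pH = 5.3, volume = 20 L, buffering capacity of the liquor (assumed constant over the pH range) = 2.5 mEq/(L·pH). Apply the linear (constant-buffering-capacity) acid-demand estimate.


acid = buffering capacity · (pH_source − pH_target) · V
acid = 2.5 · (7.6 − 5.3) · 20

115.0000 mEq


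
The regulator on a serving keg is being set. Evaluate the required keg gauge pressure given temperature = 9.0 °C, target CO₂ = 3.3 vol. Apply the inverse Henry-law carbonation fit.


psi = vols/(0.01821 + 0.09011·e^(−0.04·T)) − 14.695
psi = 3.3/(0.01821 + 0.09011·e^(−0.04·9.0)) − 14.695

26.0067 psi


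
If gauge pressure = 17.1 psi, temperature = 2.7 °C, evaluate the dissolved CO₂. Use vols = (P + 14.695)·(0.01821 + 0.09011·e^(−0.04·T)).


vols = (17.1 + 14.695)·(0.01821 + 0.09011·e^(−0.04·2.7))

3.1507 volumes


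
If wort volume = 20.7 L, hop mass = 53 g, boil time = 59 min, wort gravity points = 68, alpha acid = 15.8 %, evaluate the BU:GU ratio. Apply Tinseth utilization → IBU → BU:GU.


U = 1.65·0.000125^(GP/1000)·(1−e^(−0.04t))/4.15;  IBU = (α/100)·m·U·1000/V;  BU:GU = IBU/GP
U = 1.65·0.000125^(68/1000)·(1−e^(−0.04·59))/4.15 = 0.1954
IBU = (15.8/100)·53·0.1954·1000/20.7 = 79.0524
BU:GU = 79.0524/68

1.1625


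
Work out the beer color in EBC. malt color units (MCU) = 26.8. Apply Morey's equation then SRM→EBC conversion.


SRM = 1.4922·MCU^0.6859;  EBC = SRM·1.97
SRM = 1.4922·26.8^0.6859 = 14.2359
EBC = 14.2359·1.97

28.0447 EBC


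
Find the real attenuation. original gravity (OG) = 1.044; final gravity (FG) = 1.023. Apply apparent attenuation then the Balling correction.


AA = (OG−FG)/(OG−1)·100;  RA = AA·0.8192
AA = (1.044 − 1.023)/(1.044 − 1)·100 = 47.7273
RA = 47.7273·0.8192

39.0982 %


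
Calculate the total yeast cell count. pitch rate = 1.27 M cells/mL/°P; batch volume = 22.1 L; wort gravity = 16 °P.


cells (billions) = rate · V_L · °P
cells = 1.27 · 22.1 · 16

449.0720 billion cells


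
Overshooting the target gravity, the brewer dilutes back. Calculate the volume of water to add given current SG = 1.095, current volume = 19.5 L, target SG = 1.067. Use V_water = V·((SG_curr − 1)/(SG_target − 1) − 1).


V_water = 19.5·((1.095 − 1)/(1.067 − 1) − 1)

8.1493 L


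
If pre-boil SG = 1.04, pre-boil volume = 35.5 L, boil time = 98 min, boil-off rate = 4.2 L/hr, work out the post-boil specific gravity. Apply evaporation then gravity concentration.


V_post = V_pre − rate·(t/60);  SG_post = 1 + (SG_pre−1)·V_pre/V_post
V_post = 35.5 − 4.2·(98/60) = 28.6400
SG_post = 1 + (1.04 − 1)·35.5/28.6400

1.0496


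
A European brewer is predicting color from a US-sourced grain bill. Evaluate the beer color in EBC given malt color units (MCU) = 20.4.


SRM = 1.4922·MCU^0.6859;  EBC = SRM·1.97
SRM = 1.4922·20.4^0.6859 = 11.8060
EBC = 11.8060·1.97

23.2578 EBC


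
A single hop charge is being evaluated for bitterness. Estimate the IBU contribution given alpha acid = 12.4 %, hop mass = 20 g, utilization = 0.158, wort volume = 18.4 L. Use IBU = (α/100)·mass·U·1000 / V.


IBU = (12.4/100)·20·0.158·1000 / 18.4

21.2957 IBU


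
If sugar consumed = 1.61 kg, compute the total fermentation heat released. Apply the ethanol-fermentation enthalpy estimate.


Q = m_sugar · 590 kJ/kg
Q = 1.61 · 590

949.9000 kJ


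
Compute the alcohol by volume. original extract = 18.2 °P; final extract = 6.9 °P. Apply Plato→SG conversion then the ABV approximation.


SG = 259/(259 − P);  ABV = (OG − FG)·131.25
OG = 259/(259 − 18.2) = 1.0756
FG = 259/(259 − 6.9) = 1.0274
ABV = (1.0756 − 1.0274)·131.25

6.3277 % ABV


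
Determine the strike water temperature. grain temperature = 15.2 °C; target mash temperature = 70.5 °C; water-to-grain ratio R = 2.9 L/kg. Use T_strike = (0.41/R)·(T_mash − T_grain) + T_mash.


T_strike = (0.41/2.9)·(70.5 − 15.2) + 70.5

78.3183 °C


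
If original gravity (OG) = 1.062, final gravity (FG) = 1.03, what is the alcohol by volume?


ABV = (OG − FG) · 131.25
ABV = (1.062 − 1.03) · 131.25

4.2000 % ABV


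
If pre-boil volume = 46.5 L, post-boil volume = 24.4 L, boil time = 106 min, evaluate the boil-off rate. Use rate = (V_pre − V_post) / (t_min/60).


rate = (46.5 − 24.4) / (106/60)

12.5094 L/hr


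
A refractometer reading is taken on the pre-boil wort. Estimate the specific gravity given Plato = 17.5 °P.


SG = 259/(259 − P)
SG = 259/(259 − 17.5)

1.0725


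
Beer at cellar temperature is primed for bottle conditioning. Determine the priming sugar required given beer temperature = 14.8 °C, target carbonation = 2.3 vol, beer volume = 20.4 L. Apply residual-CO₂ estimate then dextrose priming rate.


residual = 14.695·(0.01821 + 0.09011·e^(−0.04·T));  sugar = (target − residual)·4.0·V
residual = 14.695·(0.01821 + 0.09011·e^(−0.04·14.8)) = 1.0002
sugar = (2.3 − 1.0002)·4.0·20.4

106.0677 g


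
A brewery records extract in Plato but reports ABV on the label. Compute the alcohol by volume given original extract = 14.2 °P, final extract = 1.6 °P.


SG = 259/(259 − P);  ABV = (OG − FG)·131.25
OG = 259/(259 − 14.2) = 1.0580
FG = 259/(259 − 1.6) = 1.0062
ABV = (1.0580 − 1.0062)·131.25

6.7975 % ABV


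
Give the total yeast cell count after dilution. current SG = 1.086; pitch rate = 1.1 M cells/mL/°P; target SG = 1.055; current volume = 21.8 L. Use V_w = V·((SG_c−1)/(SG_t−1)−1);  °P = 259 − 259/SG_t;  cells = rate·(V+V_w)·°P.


V_w = 21.8·((1.086−1)/(1.055−1)−1) = 12.2873
V_final = 21.8 + 12.2873 = 34.0873
°P = 259 − 259/1.055 = 13.5024
cells = 1.1·34.0873·13.5024

506.2849 billion cells


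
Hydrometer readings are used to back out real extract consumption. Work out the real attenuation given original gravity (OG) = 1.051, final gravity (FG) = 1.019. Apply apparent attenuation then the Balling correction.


AA = (OG−FG)/(OG−1)·100;  RA = AA·0.8192
AA = (1.051 − 1.019)/(1.051 − 1)·100 = 62.7451
RA = 62.7451·0.8192

51.4008 %


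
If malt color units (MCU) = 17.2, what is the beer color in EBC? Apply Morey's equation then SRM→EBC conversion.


SRM = 1.4922·MCU^0.6859;  EBC = SRM·1.97
SRM = 1.4922·17.2^0.6859 = 10.5021
EBC = 10.5021·1.97

20.6891 EBC


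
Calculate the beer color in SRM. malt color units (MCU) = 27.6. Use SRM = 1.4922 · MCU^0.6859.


SRM = 1.4922 · 27.6^0.6859

14.5260 SRM


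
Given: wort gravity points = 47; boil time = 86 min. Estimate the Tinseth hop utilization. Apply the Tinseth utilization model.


U = 1.65·0.000125^(GP/1000) · (1 − e^(−0.04·t))/4.15
bigness = 1.65·0.000125^(47/1000) = 1.0815
boil_factor = (1 − e^(−0.04·86))/4.15 = 0.2332
U = 1.0815 · 0.2332

0.2523


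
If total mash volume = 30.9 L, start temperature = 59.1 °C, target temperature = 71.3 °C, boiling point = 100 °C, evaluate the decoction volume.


V_dec = V_total·(T_target − T_start)/(T_boil − T_start)
V_dec = 30.9·(71.3 − 59.1)/(100 − 59.1)

9.2171 L


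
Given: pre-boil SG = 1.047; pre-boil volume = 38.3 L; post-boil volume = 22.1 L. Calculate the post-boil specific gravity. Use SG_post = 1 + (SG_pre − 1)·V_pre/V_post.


pts_pre = (1.047 − 1)·1000 = 47.0000
pts_post = 47.0000·38.3/22.1 = 81.4525
SG_post = 1 + 81.4525/1000

1.0815


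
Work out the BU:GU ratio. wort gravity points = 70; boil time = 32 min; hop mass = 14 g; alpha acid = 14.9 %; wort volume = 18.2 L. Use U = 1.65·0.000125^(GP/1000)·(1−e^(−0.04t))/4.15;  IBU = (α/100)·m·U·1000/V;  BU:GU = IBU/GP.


U = 1.65·0.000125^(70/1000)·(1−e^(−0.04·32))/4.15 = 0.1530
IBU = (14.9/100)·14·0.1530·1000/18.2 = 17.5379
BU:GU = 17.5379/70

0.2505


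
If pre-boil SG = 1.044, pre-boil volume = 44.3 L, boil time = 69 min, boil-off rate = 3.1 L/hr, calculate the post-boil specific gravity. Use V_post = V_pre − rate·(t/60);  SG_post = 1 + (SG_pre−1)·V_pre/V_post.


V_post = 44.3 − 3.1·(69/60) = 40.7350
SG_post = 1 + (1.044 − 1)·44.3/40.7350

1.0479


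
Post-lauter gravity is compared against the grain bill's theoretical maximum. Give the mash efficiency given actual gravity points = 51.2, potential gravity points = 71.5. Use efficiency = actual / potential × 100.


efficiency = 51.2 / 71.5 × 100

71.6084 %


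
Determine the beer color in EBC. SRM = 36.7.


EBC = SRM · 1.97
EBC = 36.7 · 1.97

72.2990 EBC


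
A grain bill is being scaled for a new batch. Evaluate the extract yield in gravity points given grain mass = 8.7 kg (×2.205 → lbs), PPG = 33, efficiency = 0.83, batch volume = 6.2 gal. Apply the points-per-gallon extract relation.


points = lbs × PPG × eff / vol
lbs = 8.7 × 2.205 = 19.1835
points = 19.1835 × 33 × 0.83 / 6.2

84.7478 points


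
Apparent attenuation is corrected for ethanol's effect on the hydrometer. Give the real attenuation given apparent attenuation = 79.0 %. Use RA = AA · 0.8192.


RA = 79.0 · 0.8192

64.7168 %


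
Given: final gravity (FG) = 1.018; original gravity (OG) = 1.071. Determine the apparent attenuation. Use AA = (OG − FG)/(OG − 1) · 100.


AA = (1.071 − 1.018)/(1.071 − 1) · 100

74.6479 %


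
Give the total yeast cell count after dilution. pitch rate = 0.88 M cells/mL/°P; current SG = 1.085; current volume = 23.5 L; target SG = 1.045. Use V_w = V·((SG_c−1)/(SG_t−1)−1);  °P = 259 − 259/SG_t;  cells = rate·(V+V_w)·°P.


V_w = 23.5·((1.085−1)/(1.045−1)−1) = 20.8889
V_final = 23.5 + 20.8889 = 44.3889
°P = 259 − 259/1.045 = 11.1531
cells = 0.88·44.3889·11.1531

435.6653 billion cells


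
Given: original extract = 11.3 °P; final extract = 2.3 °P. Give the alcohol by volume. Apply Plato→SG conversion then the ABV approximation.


SG = 259/(259 − P);  ABV = (OG − FG)·131.25
OG = 259/(259 − 11.3) = 1.0456
FG = 259/(259 − 2.3) = 1.0090
ABV = (1.0456 − 1.0090)·131.25

4.8116 % ABV


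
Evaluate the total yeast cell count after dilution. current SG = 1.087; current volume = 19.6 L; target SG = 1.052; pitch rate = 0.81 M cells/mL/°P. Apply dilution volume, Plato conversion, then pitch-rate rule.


V_w = V·((SG_c−1)/(SG_t−1)−1);  °P = 259 − 259/SG_t;  cells = rate·(V+V_w)·°P
V_w = 19.6·((1.087−1)/(1.052−1)−1) = 13.1923
V_final = 19.6 + 13.1923 = 32.7923
°P = 259 − 259/1.052 = 12.8023
cells = 0.81·32.7923·12.8023

340.0512 billion cells


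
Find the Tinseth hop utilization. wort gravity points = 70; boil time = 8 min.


U = 1.65·0.000125^(GP/1000) · (1 − e^(−0.04·t))/4.15
bigness = 1.65·0.000125^(70/1000) = 0.8796
boil_factor = (1 − e^(−0.04·8))/4.15 = 0.0660
U = 0.8796 · 0.0660

0.0580


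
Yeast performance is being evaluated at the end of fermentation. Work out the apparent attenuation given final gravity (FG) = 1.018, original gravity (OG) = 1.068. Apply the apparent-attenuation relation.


AA = (OG − FG)/(OG − 1) · 100
AA = (1.068 − 1.018)/(1.068 − 1) · 100

73.5294 %


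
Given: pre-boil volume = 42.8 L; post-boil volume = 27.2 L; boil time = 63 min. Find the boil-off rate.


rate = (V_pre − V_post) / (t_min/60)
rate = (42.8 − 27.2) / (63/60)

14.8571 L/hr


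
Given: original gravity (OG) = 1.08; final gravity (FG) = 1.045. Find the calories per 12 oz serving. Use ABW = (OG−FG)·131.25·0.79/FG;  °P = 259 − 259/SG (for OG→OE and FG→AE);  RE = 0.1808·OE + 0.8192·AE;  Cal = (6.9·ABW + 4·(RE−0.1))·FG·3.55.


ABW = (1.08 − 1.045)·131.25·0.79/1.045 = 3.4728
OE = 259 − 259/1.08 = 19.1852 °P
AE = 259 − 259/1.045 = 11.1531 °P
RE = 0.1808·19.1852 + 0.8192·11.1531 = 12.6053 °P
Cal = (6.9·3.4728 + 4·(12.6053−0.1))·1.045·3.55

274.4602 kcal


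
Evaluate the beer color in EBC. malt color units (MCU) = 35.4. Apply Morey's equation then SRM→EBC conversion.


SRM = 1.4922·MCU^0.6859;  EBC = SRM·1.97
SRM = 1.4922·35.4^0.6859 = 17.2301
EBC = 17.2301·1.97

33.9433 EBC


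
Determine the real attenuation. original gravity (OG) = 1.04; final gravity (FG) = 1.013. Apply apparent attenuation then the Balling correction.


AA = (OG−FG)/(OG−1)·100;  RA = AA·0.8192
AA = (1.04 − 1.013)/(1.04 − 1)·100 = 67.5000
RA = 67.5000·0.8192

55.2960 %


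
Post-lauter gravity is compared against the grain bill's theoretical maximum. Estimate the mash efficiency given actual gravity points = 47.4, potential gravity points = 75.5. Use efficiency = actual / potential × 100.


efficiency = 47.4 / 75.5 × 100

62.7815 %


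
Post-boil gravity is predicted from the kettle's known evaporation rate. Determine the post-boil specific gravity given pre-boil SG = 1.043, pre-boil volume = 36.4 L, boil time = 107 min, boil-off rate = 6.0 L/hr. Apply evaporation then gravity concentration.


V_post = V_pre − rate·(t/60);  SG_post = 1 + (SG_pre−1)·V_pre/V_post
V_post = 36.4 − 6.0·(107/60) = 25.7000
SG_post = 1 + (1.043 − 1)·36.4/25.7000

1.0609


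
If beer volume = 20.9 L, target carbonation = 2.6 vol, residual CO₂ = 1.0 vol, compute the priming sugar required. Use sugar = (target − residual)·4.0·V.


sugar = (2.6 − 1.0)·4.0·20.9

133.7600 g


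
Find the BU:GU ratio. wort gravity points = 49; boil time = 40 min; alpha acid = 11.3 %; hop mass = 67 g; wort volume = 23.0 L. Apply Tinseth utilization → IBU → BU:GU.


U = 1.65·0.000125^(GP/1000)·(1−e^(−0.04t))/4.15;  IBU = (α/100)·m·U·1000/V;  BU:GU = IBU/GP
U = 1.65·0.000125^(49/1000)·(1−e^(−0.04·40))/4.15 = 0.2043
IBU = (11.3/100)·67·0.2043·1000/23.0 = 67.2464
BU:GU = 67.2464/49

1.3724


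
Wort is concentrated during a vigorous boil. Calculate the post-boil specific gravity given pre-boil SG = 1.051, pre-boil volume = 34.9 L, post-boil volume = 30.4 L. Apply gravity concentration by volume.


SG_post = 1 + (SG_pre − 1)·V_pre/V_post
pts_pre = (1.051 − 1)·1000 = 51.0000
pts_post = 51.0000·34.9/30.4 = 58.5493
SG_post = 1 + 58.5493/1000

1.0585


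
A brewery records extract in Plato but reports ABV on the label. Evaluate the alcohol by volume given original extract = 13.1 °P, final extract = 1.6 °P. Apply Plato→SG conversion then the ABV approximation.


SG = 259/(259 − P);  ABV = (OG − FG)·131.25
OG = 259/(259 − 13.1) = 1.0533
FG = 259/(259 − 1.6) = 1.0062
ABV = (1.0533 − 1.0062)·131.25

6.1763 % ABV


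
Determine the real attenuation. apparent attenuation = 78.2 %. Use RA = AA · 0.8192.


RA = 78.2 · 0.8192

64.0614 %


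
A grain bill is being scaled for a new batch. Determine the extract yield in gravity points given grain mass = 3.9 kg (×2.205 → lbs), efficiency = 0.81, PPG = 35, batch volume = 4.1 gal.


points = lbs × PPG × eff / vol
lbs = 3.9 × 2.205 = 8.5995
points = 8.5995 × 35 × 0.81 / 4.1

59.4624 points


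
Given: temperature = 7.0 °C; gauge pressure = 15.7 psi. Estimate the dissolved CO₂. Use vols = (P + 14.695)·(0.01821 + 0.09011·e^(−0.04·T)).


vols = (15.7 + 14.695)·(0.01821 + 0.09011·e^(−0.04·7.0))

2.6235 volumes


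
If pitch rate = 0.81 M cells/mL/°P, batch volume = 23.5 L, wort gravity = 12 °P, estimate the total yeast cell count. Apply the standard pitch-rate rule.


cells (billions) = rate · V_L · °P
cells = 0.81 · 23.5 · 12

228.4200 billion cells


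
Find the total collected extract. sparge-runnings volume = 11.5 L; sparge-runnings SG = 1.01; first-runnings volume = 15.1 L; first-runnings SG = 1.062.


total = Σ (SG_i − 1)·1000·V_i
first = (1.062 − 1)·1000·15.1 = 936.2000
sparge = (1.01 − 1)·1000·11.5 = 115.0000
total = 936.2000 + 115.0000

1051.2000 gravity·L


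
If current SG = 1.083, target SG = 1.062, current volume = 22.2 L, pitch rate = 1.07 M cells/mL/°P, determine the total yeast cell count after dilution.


V_w = V·((SG_c−1)/(SG_t−1)−1);  °P = 259 − 259/SG_t;  cells = rate·(V+V_w)·°P
V_w = 22.2·((1.083−1)/(1.062−1)−1) = 7.5194
V_final = 22.2 + 7.5194 = 29.7194
°P = 259 − 259/1.062 = 15.1205
cells = 1.07·29.7194·15.1205

480.8284 billion cells


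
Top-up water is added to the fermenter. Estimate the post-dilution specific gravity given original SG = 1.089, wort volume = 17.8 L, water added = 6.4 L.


SG_new = 1 + (SG_old − 1)·V_old/(V_old + V_water)
pts = (1.089 − 1)·1000·17.8/(17.8 + 6.4) = 65.4628
SG_new = 1 + 65.4628/1000

1.0655


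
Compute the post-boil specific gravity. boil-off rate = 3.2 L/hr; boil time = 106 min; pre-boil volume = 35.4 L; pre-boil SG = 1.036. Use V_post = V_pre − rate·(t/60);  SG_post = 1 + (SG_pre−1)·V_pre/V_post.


V_post = 35.4 − 3.2·(106/60) = 29.7467
SG_post = 1 + (1.036 − 1)·35.4/29.7467

1.0428


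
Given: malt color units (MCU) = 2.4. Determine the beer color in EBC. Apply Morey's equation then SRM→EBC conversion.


SRM = 1.4922·MCU^0.6859;  EBC = SRM·1.97
SRM = 1.4922·2.4^0.6859 = 2.7203
EBC = 2.7203·1.97

5.3590 EBC


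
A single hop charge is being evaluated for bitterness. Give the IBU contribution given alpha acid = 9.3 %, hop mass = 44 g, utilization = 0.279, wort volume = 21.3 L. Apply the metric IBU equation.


IBU = (α/100)·mass·U·1000 / V
IBU = (9.3/100)·44·0.279·1000 / 21.3

53.5994 IBU


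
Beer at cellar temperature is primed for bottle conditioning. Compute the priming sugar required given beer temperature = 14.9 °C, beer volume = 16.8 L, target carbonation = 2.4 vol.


residual = 14.695·(0.01821 + 0.09011·e^(−0.04·T));  sugar = (target − residual)·4.0·V
residual = 14.695·(0.01821 + 0.09011·e^(−0.04·14.9)) = 0.9972
sugar = (2.4 − 0.9972)·4.0·16.8

94.2664 g


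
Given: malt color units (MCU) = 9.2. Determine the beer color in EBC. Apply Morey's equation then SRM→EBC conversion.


SRM = 1.4922·MCU^0.6859;  EBC = SRM·1.97
SRM = 1.4922·9.2^0.6859 = 6.8374
EBC = 6.8374·1.97

13.4696 EBC


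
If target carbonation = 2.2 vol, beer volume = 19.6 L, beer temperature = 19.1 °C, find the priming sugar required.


residual = 14.695·(0.01821 + 0.09011·e^(−0.04·T));  sugar = (target − residual)·4.0·V
residual = 14.695·(0.01821 + 0.09011·e^(−0.04·19.1)) = 0.8844
sugar = (2.2 − 0.8844)·4.0·19.6

103.1437 g


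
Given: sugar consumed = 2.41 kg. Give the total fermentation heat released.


Q = m_sugar · 590 kJ/kg
Q = 2.41 · 590

1421.9000 kJ


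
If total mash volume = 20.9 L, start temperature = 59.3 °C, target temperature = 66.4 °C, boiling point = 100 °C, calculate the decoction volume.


V_dec = V_total·(T_target − T_start)/(T_boil − T_start)
V_dec = 20.9·(66.4 − 59.3)/(100 − 59.3)

3.6459 L


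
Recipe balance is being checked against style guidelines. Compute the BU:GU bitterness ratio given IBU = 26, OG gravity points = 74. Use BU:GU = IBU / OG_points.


BU:GU = 26 / 74

0.3514


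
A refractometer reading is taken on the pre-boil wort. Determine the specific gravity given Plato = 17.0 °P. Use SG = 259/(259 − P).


SG = 259/(259 − 17.0)

1.0702


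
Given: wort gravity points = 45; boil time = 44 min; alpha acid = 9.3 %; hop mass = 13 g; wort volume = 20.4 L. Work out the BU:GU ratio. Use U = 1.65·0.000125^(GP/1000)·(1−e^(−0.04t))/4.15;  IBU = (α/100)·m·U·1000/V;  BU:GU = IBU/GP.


U = 1.65·0.000125^(45/1000)·(1−e^(−0.04·44))/4.15 = 0.2197
IBU = (9.3/100)·13·0.2197·1000/20.4 = 13.0197
BU:GU = 13.0197/45

0.2893


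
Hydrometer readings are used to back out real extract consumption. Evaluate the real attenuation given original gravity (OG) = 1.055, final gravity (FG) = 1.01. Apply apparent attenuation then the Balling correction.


AA = (OG−FG)/(OG−1)·100;  RA = AA·0.8192
AA = (1.055 − 1.01)/(1.055 − 1)·100 = 81.8182
RA = 81.8182·0.8192

67.0255 %


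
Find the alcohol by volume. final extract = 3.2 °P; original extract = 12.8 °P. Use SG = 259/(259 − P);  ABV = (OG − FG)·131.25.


OG = 259/(259 − 12.8) = 1.0520
FG = 259/(259 − 3.2) = 1.0125
ABV = (1.0520 − 1.0125)·131.25

5.1818 % ABV


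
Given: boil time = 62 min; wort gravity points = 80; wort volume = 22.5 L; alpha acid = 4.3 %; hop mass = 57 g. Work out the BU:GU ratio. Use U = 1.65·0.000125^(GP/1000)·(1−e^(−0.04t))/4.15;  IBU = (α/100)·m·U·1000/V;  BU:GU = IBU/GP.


U = 1.65·0.000125^(80/1000)·(1−e^(−0.04·62))/4.15 = 0.1775
IBU = (4.3/100)·57·0.1775·1000/22.5 = 19.3360
BU:GU = 19.3360/80

0.2417


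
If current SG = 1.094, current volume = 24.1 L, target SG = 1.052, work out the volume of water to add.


V_water = V·((SG_curr − 1)/(SG_target − 1) − 1)
V_water = 24.1·((1.094 − 1)/(1.052 − 1) − 1)

19.4654 L


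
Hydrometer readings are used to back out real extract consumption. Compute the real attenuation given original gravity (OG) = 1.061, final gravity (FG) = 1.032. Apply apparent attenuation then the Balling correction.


AA = (OG−FG)/(OG−1)·100;  RA = AA·0.8192
AA = (1.061 − 1.032)/(1.061 − 1)·100 = 47.5410
RA = 47.5410·0.8192

38.9456 %


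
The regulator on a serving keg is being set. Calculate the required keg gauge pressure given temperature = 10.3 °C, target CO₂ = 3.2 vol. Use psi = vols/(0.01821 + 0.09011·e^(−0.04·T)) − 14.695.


psi = 3.2/(0.01821 + 0.09011·e^(−0.04·10.3)) − 14.695

26.3875 psi


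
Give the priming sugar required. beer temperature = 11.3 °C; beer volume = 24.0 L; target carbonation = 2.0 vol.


residual = 14.695·(0.01821 + 0.09011·e^(−0.04·T));  sugar = (target − residual)·4.0·V
residual = 14.695·(0.01821 + 0.09011·e^(−0.04·11.3)) = 1.1102
sugar = (2.0 − 1.1102)·4.0·24.0

85.4175 g


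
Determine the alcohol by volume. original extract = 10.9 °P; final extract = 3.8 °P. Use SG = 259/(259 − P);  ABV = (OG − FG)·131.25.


OG = 259/(259 − 10.9) = 1.0439
FG = 259/(259 − 3.8) = 1.0149
ABV = (1.0439 − 1.0149)·131.25

3.8120 % ABV


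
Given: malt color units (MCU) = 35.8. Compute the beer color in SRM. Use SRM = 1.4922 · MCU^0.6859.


SRM = 1.4922 · 35.8^0.6859

17.3634 SRM


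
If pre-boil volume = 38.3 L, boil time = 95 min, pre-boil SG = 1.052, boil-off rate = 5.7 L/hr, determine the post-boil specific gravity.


V_post = V_pre − rate·(t/60);  SG_post = 1 + (SG_pre−1)·V_pre/V_post
V_post = 38.3 − 5.7·(95/60) = 29.2750
SG_post = 1 + (1.052 − 1)·38.3/29.2750

1.0680


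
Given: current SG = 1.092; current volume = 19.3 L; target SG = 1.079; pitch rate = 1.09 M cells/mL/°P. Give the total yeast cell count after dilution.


V_w = V·((SG_c−1)/(SG_t−1)−1);  °P = 259 − 259/SG_t;  cells = rate·(V+V_w)·°P
V_w = 19.3·((1.092−1)/(1.079−1)−1) = 3.1759
V_final = 19.3 + 3.1759 = 22.4759
°P = 259 − 259/1.079 = 18.9629
cells = 1.09·22.4759·18.9629

464.5687 billion cells


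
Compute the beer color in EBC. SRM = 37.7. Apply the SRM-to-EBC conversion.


EBC = SRM · 1.97
EBC = 37.7 · 1.97

74.2690 EBC


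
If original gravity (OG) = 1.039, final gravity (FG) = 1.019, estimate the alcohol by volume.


ABV = (OG − FG) · 131.25
ABV = (1.039 − 1.019) · 131.25

2.6250 % ABV


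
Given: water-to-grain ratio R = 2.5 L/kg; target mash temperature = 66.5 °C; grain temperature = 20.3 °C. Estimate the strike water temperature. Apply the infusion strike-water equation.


T_strike = (0.41/R)·(T_mash − T_grain) + T_mash
T_strike = (0.41/2.5)·(66.5 − 20.3) + 66.5

74.0768 °C


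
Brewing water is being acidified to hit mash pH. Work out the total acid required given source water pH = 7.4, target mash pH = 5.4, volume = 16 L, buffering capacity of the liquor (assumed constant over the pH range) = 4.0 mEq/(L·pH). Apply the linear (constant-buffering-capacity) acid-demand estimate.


acid = buffering capacity · (pH_source − pH_target) · V
acid = 4.0 · (7.4 − 5.4) · 16

128.0000 mEq


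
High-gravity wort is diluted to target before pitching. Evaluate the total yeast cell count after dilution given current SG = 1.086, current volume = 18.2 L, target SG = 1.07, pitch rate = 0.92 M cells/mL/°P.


V_w = V·((SG_c−1)/(SG_t−1)−1);  °P = 259 − 259/SG_t;  cells = rate·(V+V_w)·°P
V_w = 18.2·((1.086−1)/(1.07−1)−1) = 4.1600
V_final = 18.2 + 4.1600 = 22.3600
°P = 259 − 259/1.07 = 16.9439
cells = 0.92·22.3600·16.9439

348.5569 billion cells


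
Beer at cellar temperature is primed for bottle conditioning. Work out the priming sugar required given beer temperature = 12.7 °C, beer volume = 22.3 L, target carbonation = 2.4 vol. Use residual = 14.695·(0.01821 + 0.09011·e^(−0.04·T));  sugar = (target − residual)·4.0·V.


residual = 14.695·(0.01821 + 0.09011·e^(−0.04·12.7)) = 1.0643
sugar = (2.4 − 1.0643)·4.0·22.3

119.1405 g


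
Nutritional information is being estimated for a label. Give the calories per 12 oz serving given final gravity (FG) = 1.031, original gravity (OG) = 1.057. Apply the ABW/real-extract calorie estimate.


ABW = (OG−FG)·131.25·0.79/FG;  °P = 259 − 259/SG (for OG→OE and FG→AE);  RE = 0.1808·OE + 0.8192·AE;  Cal = (6.9·ABW + 4·(RE−0.1))·FG·3.55
ABW = (1.057 − 1.031)·131.25·0.79/1.031 = 2.6148
OE = 259 − 259/1.057 = 13.9669 °P
AE = 259 − 259/1.031 = 7.7876 °P
RE = 0.1808·13.9669 + 0.8192·7.7876 = 8.9048 °P
Cal = (6.9·2.6148 + 4·(8.9048−0.1))·1.031·3.55

194.9395 kcal


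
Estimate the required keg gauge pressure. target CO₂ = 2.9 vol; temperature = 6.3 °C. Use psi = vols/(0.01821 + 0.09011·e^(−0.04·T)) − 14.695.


psi = 2.9/(0.01821 + 0.09011·e^(−0.04·6.3)) − 14.695

18.1671 psi


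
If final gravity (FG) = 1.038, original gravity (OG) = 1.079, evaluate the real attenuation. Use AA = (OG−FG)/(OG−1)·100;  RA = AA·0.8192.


AA = (1.079 − 1.038)/(1.079 − 1)·100 = 51.8987
RA = 51.8987·0.8192

42.5154 %


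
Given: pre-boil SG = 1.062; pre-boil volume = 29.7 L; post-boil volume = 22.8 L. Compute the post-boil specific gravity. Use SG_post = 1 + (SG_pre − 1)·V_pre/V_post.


pts_pre = (1.062 − 1)·1000 = 62.0000
pts_post = 62.0000·29.7/22.8 = 80.7632
SG_post = 1 + 80.7632/1000

1.0808


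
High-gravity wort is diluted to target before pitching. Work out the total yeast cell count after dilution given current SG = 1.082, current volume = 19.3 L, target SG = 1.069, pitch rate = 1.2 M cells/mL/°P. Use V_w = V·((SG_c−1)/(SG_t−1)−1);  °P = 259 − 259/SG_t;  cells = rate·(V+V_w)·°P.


V_w = 19.3·((1.082−1)/(1.069−1)−1) = 3.6362
V_final = 19.3 + 3.6362 = 22.9362
°P = 259 − 259/1.069 = 16.7175
cells = 1.2·22.9362·16.7175

460.1236 billion cells


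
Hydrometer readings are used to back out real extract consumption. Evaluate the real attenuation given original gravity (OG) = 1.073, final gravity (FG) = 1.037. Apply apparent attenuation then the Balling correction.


AA = (OG−FG)/(OG−1)·100;  RA = AA·0.8192
AA = (1.073 − 1.037)/(1.073 − 1)·100 = 49.3151
RA = 49.3151·0.8192

40.3989 %


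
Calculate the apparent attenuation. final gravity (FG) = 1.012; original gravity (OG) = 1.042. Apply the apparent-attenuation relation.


AA = (OG − FG)/(OG − 1) · 100
AA = (1.042 − 1.012)/(1.042 − 1) · 100

71.4286 %


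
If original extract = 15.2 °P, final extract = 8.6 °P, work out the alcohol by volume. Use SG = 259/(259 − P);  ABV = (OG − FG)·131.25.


OG = 259/(259 − 15.2) = 1.0623
FG = 259/(259 − 8.6) = 1.0343
ABV = (1.0623 − 1.0343)·131.25

3.6751 % ABV


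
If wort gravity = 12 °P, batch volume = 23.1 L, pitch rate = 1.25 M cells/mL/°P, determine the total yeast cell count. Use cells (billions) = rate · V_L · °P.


cells = 1.25 · 23.1 · 12

346.5000 billion cells


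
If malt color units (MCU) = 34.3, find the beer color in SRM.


SRM = 1.4922 · MCU^0.6859
SRM = 1.4922 · 34.3^0.6859

16.8611 SRM


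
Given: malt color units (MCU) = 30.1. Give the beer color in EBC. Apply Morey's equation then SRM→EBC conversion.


SRM = 1.4922·MCU^0.6859;  EBC = SRM·1.97
SRM = 1.4922·30.1^0.6859 = 15.4161
EBC = 15.4161·1.97

30.3698 EBC


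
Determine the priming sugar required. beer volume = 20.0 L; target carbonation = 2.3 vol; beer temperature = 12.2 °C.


residual = 14.695·(0.01821 + 0.09011·e^(−0.04·T));  sugar = (target − residual)·4.0·V
residual = 14.695·(0.01821 + 0.09011·e^(−0.04·12.2)) = 1.0804
sugar = (2.3 − 1.0804)·4.0·20.0

97.5649 g


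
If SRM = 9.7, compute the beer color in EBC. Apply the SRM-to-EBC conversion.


EBC = SRM · 1.97
EBC = 9.7 · 1.97

19.1090 EBC


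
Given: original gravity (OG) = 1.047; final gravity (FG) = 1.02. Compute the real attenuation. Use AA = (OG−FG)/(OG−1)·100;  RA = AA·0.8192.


AA = (1.047 − 1.02)/(1.047 − 1)·100 = 57.4468
RA = 57.4468·0.8192

47.0604 %


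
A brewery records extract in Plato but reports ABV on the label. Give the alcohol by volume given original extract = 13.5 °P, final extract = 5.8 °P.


SG = 259/(259 − P);  ABV = (OG − FG)·131.25
OG = 259/(259 − 13.5) = 1.0550
FG = 259/(259 − 5.8) = 1.0229
ABV = (1.0550 − 1.0229)·131.25

4.2109 % ABV


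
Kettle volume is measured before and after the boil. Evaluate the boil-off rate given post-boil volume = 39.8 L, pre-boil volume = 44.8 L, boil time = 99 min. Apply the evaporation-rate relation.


rate = (V_pre − V_post) / (t_min/60)
rate = (44.8 − 39.8) / (99/60)

3.0303 L/hr


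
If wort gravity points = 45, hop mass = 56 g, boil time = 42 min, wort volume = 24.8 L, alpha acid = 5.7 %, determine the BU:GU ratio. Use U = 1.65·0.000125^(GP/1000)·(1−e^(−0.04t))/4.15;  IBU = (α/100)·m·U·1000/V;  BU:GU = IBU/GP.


U = 1.65·0.000125^(45/1000)·(1−e^(−0.04·42))/4.15 = 0.2159
IBU = (5.7/100)·56·0.2159·1000/24.8 = 27.7864
BU:GU = 27.7864/45

0.6175


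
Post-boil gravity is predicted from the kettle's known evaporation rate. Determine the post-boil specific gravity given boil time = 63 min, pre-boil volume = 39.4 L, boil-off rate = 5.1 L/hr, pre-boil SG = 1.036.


V_post = V_pre − rate·(t/60);  SG_post = 1 + (SG_pre−1)·V_pre/V_post
V_post = 39.4 − 5.1·(63/60) = 34.0450
SG_post = 1 + (1.036 − 1)·39.4/34.0450

1.0417


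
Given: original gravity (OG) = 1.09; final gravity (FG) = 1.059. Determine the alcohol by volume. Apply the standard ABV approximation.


ABV = (OG − FG) · 131.25
ABV = (1.09 − 1.059) · 131.25

4.0688 % ABV


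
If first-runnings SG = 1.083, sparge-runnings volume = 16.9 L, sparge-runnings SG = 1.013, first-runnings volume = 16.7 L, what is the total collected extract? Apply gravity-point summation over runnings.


total = Σ (SG_i − 1)·1000·V_i
first = (1.083 − 1)·1000·16.7 = 1386.1000
sparge = (1.013 − 1)·1000·16.9 = 219.7000
total = 1386.1000 + 219.7000

1605.8000 gravity·L


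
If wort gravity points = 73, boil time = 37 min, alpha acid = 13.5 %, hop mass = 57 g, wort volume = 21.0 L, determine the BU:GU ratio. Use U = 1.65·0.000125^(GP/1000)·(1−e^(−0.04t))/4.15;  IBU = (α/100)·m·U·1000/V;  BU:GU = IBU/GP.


U = 1.65·0.000125^(73/1000)·(1−e^(−0.04·37))/4.15 = 0.1593
IBU = (13.5/100)·57·0.1593·1000/21.0 = 58.3876
BU:GU = 58.3876/73

0.7998


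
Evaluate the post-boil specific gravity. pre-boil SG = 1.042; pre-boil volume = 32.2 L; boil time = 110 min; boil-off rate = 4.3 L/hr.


V_post = V_pre − rate·(t/60);  SG_post = 1 + (SG_pre−1)·V_pre/V_post
V_post = 32.2 − 4.3·(110/60) = 24.3167
SG_post = 1 + (1.042 − 1)·32.2/24.3167

1.0556


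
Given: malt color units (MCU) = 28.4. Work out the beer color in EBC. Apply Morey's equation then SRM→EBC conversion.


SRM = 1.4922·MCU^0.6859;  EBC = SRM·1.97
SRM = 1.4922·28.4^0.6859 = 14.8135
EBC = 14.8135·1.97

29.1826 EBC


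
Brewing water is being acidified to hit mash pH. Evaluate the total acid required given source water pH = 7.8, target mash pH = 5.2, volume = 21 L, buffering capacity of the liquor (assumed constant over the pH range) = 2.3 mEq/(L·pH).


acid = buffering capacity · (pH_source − pH_target) · V
acid = 2.3 · (7.8 − 5.2) · 21

125.5800 mEq


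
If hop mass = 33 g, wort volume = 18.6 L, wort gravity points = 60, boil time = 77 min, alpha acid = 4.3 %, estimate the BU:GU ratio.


U = 1.65·0.000125^(GP/1000)·(1−e^(−0.04t))/4.15;  IBU = (α/100)·m·U·1000/V;  BU:GU = IBU/GP
U = 1.65·0.000125^(60/1000)·(1−e^(−0.04·77))/4.15 = 0.2212
IBU = (4.3/100)·33·0.2212·1000/18.6 = 16.8767
BU:GU = 16.8767/60

0.2813


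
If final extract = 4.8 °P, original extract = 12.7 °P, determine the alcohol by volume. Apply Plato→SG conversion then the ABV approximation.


SG = 259/(259 − P);  ABV = (OG − FG)·131.25
OG = 259/(259 − 12.7) = 1.0516
FG = 259/(259 − 4.8) = 1.0189
ABV = (1.0516 − 1.0189)·131.25

4.2893 % ABV


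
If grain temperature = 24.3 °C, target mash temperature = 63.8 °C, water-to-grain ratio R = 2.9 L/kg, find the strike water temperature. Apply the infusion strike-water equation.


T_strike = (0.41/R)·(T_mash − T_grain) + T_mash
T_strike = (0.41/2.9)·(63.8 − 24.3) + 63.8

69.3845 °C


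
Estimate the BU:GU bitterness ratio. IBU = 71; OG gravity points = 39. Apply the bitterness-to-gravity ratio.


BU:GU = IBU / OG_points
BU:GU = 71 / 39

1.8205


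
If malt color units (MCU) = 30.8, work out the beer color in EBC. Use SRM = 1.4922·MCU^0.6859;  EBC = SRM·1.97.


SRM = 1.4922·30.8^0.6859 = 15.6612
EBC = 15.6612·1.97

30.8525 EBC


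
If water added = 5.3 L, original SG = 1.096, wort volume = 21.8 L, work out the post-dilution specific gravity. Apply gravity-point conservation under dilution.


SG_new = 1 + (SG_old − 1)·V_old/(V_old + V_water)
pts = (1.096 − 1)·1000·21.8/(21.8 + 5.3) = 77.2251
SG_new = 1 + 77.2251/1000

1.0772


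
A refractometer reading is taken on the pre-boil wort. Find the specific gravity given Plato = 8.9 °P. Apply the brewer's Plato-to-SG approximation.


SG = 259/(259 − P)
SG = 259/(259 − 8.9)

1.0356


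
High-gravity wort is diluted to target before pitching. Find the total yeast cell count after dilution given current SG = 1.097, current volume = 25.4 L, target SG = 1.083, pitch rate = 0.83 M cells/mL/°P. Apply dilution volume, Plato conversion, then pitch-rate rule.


V_w = V·((SG_c−1)/(SG_t−1)−1);  °P = 259 − 259/SG_t;  cells = rate·(V+V_w)·°P
V_w = 25.4·((1.097−1)/(1.083−1)−1) = 4.2843
V_final = 25.4 + 4.2843 = 29.6843
°P = 259 − 259/1.083 = 19.8495
cells = 0.83·29.6843·19.8495

489.0518 billion cells


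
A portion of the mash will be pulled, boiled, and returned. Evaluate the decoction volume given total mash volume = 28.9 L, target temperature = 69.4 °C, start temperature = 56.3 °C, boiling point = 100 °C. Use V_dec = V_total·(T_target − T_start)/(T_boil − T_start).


V_dec = 28.9·(69.4 − 56.3)/(100 − 56.3)

8.6634 L


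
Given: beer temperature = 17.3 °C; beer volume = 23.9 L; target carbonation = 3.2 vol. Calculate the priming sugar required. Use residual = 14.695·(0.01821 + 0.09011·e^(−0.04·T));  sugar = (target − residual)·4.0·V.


residual = 14.695·(0.01821 + 0.09011·e^(−0.04·17.3)) = 0.9304
sugar = (3.2 − 0.9304)·4.0·23.9

216.9700 g


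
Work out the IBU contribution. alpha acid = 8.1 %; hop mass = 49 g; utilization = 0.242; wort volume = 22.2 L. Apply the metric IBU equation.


IBU = (α/100)·mass·U·1000 / V
IBU = (8.1/100)·49·0.242·1000 / 22.2

43.2657 IBU


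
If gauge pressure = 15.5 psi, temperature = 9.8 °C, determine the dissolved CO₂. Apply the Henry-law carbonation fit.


vols = (P + 14.695)·(0.01821 + 0.09011·e^(−0.04·T))
vols = (15.5 + 14.695)·(0.01821 + 0.09011·e^(−0.04·9.8))

2.3884 volumes


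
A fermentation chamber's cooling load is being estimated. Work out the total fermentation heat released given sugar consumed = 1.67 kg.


Q = m_sugar · 590 kJ/kg
Q = 1.67 · 590

985.3000 kJ


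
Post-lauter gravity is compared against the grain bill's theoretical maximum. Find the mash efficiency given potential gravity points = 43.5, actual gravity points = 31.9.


efficiency = actual / potential × 100
efficiency = 31.9 / 43.5 × 100

73.3333 %
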